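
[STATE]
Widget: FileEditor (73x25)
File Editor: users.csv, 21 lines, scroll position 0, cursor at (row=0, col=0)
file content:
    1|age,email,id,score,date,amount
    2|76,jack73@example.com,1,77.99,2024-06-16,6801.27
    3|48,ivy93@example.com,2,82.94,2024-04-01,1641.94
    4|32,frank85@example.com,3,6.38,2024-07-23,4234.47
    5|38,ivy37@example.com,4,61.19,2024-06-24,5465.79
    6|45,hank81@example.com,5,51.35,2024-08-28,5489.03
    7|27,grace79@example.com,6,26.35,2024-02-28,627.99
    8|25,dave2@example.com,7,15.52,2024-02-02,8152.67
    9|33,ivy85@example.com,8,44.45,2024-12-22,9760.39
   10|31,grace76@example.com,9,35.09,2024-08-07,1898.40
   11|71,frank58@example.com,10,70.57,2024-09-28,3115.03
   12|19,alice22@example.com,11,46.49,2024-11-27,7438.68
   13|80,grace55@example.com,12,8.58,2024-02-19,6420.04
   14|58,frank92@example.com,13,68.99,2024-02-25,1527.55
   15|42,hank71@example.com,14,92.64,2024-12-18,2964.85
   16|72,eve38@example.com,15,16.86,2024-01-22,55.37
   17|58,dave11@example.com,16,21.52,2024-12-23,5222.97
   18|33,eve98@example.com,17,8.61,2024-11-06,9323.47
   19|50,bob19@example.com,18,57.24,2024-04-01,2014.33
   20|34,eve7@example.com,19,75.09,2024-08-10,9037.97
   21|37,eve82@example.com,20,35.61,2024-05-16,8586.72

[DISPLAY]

█ge,email,id,score,date,amount                                          ▲
76,jack73@example.com,1,77.99,2024-06-16,6801.27                        █
48,ivy93@example.com,2,82.94,2024-04-01,1641.94                         ░
32,frank85@example.com,3,6.38,2024-07-23,4234.47                        ░
38,ivy37@example.com,4,61.19,2024-06-24,5465.79                         ░
45,hank81@example.com,5,51.35,2024-08-28,5489.03                        ░
27,grace79@example.com,6,26.35,2024-02-28,627.99                        ░
25,dave2@example.com,7,15.52,2024-02-02,8152.67                         ░
33,ivy85@example.com,8,44.45,2024-12-22,9760.39                         ░
31,grace76@example.com,9,35.09,2024-08-07,1898.40                       ░
71,frank58@example.com,10,70.57,2024-09-28,3115.03                      ░
19,alice22@example.com,11,46.49,2024-11-27,7438.68                      ░
80,grace55@example.com,12,8.58,2024-02-19,6420.04                       ░
58,frank92@example.com,13,68.99,2024-02-25,1527.55                      ░
42,hank71@example.com,14,92.64,2024-12-18,2964.85                       ░
72,eve38@example.com,15,16.86,2024-01-22,55.37                          ░
58,dave11@example.com,16,21.52,2024-12-23,5222.97                       ░
33,eve98@example.com,17,8.61,2024-11-06,9323.47                         ░
50,bob19@example.com,18,57.24,2024-04-01,2014.33                        ░
34,eve7@example.com,19,75.09,2024-08-10,9037.97                         ░
37,eve82@example.com,20,35.61,2024-05-16,8586.72                        ░
                                                                        ░
                                                                        ░
                                                                        ░
                                                                        ▼


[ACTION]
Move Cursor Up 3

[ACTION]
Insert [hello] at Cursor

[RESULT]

hello█ge,email,id,score,date,amount                                     ▲
76,jack73@example.com,1,77.99,2024-06-16,6801.27                        █
48,ivy93@example.com,2,82.94,2024-04-01,1641.94                         ░
32,frank85@example.com,3,6.38,2024-07-23,4234.47                        ░
38,ivy37@example.com,4,61.19,2024-06-24,5465.79                         ░
45,hank81@example.com,5,51.35,2024-08-28,5489.03                        ░
27,grace79@example.com,6,26.35,2024-02-28,627.99                        ░
25,dave2@example.com,7,15.52,2024-02-02,8152.67                         ░
33,ivy85@example.com,8,44.45,2024-12-22,9760.39                         ░
31,grace76@example.com,9,35.09,2024-08-07,1898.40                       ░
71,frank58@example.com,10,70.57,2024-09-28,3115.03                      ░
19,alice22@example.com,11,46.49,2024-11-27,7438.68                      ░
80,grace55@example.com,12,8.58,2024-02-19,6420.04                       ░
58,frank92@example.com,13,68.99,2024-02-25,1527.55                      ░
42,hank71@example.com,14,92.64,2024-12-18,2964.85                       ░
72,eve38@example.com,15,16.86,2024-01-22,55.37                          ░
58,dave11@example.com,16,21.52,2024-12-23,5222.97                       ░
33,eve98@example.com,17,8.61,2024-11-06,9323.47                         ░
50,bob19@example.com,18,57.24,2024-04-01,2014.33                        ░
34,eve7@example.com,19,75.09,2024-08-10,9037.97                         ░
37,eve82@example.com,20,35.61,2024-05-16,8586.72                        ░
                                                                        ░
                                                                        ░
                                                                        ░
                                                                        ▼


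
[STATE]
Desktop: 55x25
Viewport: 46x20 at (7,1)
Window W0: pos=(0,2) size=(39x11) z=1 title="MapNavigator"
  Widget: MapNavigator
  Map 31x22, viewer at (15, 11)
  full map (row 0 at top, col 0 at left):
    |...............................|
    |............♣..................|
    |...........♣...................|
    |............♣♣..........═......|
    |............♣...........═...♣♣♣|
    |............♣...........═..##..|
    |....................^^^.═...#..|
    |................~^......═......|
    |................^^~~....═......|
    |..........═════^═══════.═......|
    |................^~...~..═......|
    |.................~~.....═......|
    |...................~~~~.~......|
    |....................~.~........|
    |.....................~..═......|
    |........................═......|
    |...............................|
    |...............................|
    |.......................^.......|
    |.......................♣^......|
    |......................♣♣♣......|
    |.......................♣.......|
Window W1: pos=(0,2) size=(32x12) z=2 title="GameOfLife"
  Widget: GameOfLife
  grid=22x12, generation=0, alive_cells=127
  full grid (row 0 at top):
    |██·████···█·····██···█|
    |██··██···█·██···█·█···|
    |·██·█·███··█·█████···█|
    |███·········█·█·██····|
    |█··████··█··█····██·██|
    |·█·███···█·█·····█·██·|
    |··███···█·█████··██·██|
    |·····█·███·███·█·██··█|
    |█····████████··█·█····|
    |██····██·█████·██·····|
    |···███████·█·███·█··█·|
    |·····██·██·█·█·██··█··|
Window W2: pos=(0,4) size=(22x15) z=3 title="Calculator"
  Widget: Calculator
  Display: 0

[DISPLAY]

                                              
━━━━━━━━━━━━━━━━━━━━━━━━┓━━━━━━┓              
fLife                   ┃      ┃              
━━━━━━━━━━━━━━┓─────────┨──────┨              
lator         ┃         ┃...   ┃              
──────────────┨█        ┃...   ┃              
             0┃·        ┃...   ┃              
──┬───┬───┐   ┃█        ┃...   ┃              
8 │ 9 │ ÷ │   ┃·        ┃...   ┃              
──┼───┼───┤   ┃█        ┃...   ┃              
5 │ 6 │ × │   ┃█        ┃...   ┃              
──┼───┼───┤   ┃·        ┃━━━━━━┛              
2 │ 3 │ - │   ┃━━━━━━━━━┛                     
──┼───┼───┤   ┃                               
. │ = │ + │   ┃                               
──┼───┼───┤   ┃                               
MC│ MR│ M+│   ┃                               
━━━━━━━━━━━━━━┛                               
                                              
                                              


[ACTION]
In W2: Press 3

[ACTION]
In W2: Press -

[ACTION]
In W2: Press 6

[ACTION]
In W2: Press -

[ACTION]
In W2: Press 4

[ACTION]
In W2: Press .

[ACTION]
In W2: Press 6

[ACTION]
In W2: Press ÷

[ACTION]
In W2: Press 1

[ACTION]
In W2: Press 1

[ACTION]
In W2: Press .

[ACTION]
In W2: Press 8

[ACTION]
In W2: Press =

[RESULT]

                                              
━━━━━━━━━━━━━━━━━━━━━━━━┓━━━━━━┓              
fLife                   ┃      ┃              
━━━━━━━━━━━━━━┓─────────┨──────┨              
lator         ┃         ┃...   ┃              
──────────────┨█        ┃...   ┃              
 -0.6440677966┃·        ┃...   ┃              
──┬───┬───┐   ┃█        ┃...   ┃              
8 │ 9 │ ÷ │   ┃·        ┃...   ┃              
──┼───┼───┤   ┃█        ┃...   ┃              
5 │ 6 │ × │   ┃█        ┃...   ┃              
──┼───┼───┤   ┃·        ┃━━━━━━┛              
2 │ 3 │ - │   ┃━━━━━━━━━┛                     
──┼───┼───┤   ┃                               
. │ = │ + │   ┃                               
──┼───┼───┤   ┃                               
MC│ MR│ M+│   ┃                               
━━━━━━━━━━━━━━┛                               
                                              
                                              


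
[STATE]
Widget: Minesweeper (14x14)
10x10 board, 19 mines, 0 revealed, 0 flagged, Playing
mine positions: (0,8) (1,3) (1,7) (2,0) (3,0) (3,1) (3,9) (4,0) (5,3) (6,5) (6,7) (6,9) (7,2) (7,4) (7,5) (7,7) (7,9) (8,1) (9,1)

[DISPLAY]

■■■■■■■■■■    
■■■■■■■■■■    
■■■■■■■■■■    
■■■■■■■■■■    
■■■■■■■■■■    
■■■■■■■■■■    
■■■■■■■■■■    
■■■■■■■■■■    
■■■■■■■■■■    
■■■■■■■■■■    
              
              
              
              


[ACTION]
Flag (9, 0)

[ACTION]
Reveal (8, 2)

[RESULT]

■■■■■■■■■■    
■■■■■■■■■■    
■■■■■■■■■■    
■■■■■■■■■■    
■■■■■■■■■■    
■■■■■■■■■■    
■■■■■■■■■■    
■■■■■■■■■■    
■■3■■■■■■■    
⚑■■■■■■■■■    
              
              
              
              


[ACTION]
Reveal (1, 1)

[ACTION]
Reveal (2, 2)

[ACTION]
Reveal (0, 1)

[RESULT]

  1■■■■■■■    
111■■■■■■■    
■■2■■■■■■■    
■■■■■■■■■■    
■■■■■■■■■■    
■■■■■■■■■■    
■■■■■■■■■■    
■■■■■■■■■■    
■■3■■■■■■■    
⚑■■■■■■■■■    
              
              
              
              


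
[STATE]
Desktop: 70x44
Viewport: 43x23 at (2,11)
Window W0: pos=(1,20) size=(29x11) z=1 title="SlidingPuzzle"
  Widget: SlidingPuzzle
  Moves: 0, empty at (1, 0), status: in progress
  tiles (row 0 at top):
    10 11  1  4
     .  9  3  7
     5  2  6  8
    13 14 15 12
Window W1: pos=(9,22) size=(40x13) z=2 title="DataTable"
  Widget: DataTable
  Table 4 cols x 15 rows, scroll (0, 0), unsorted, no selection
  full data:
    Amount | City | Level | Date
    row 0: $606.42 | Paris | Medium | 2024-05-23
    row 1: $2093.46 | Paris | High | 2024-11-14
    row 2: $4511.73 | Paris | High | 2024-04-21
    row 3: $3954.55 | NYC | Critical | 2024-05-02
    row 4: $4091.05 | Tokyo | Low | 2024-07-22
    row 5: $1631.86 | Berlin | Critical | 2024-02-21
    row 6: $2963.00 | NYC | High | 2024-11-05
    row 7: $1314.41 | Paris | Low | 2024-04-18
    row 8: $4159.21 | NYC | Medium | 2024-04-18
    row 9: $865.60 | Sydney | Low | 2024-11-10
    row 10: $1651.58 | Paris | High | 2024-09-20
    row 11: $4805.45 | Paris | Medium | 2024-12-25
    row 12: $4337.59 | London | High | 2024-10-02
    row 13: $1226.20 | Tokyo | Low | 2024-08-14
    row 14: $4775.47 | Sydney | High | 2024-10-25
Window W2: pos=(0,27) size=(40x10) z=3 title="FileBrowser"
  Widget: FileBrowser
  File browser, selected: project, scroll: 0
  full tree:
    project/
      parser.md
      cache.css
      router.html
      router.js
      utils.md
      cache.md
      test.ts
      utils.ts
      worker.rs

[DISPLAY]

                                           
                                           
                                           
                                           
                                           
                                           
                                           
                                           
                                           
━━━━━━━━━━━━━━━━━━━━━━━━━━━┓               
 SlidingPuzzle             ┃               
───────┏━━━━━━━━━━━━━━━━━━━━━━━━━━━━━━━━━━━
┌────┬─┃ DataTable                         
│ 10 │ ┠───────────────────────────────────
├────┼─┃Amount  │City  │Level   │Date      
│    │ ┃────────┼──────┼────────┼──────────
━━━━━━━━━━━━━━━━━━━━━━━━━━━━━━━━━━━━━┓05-23
FileBrowser                          ┃11-14
─────────────────────────────────────┨04-21
 [-] project/                        ┃05-02
   parser.md                         ┃07-22
   cache.css                         ┃02-21
   router.html                       ┃11-05


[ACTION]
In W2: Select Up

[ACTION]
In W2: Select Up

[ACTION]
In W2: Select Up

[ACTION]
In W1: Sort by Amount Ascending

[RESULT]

                                           
                                           
                                           
                                           
                                           
                                           
                                           
                                           
                                           
━━━━━━━━━━━━━━━━━━━━━━━━━━━┓               
 SlidingPuzzle             ┃               
───────┏━━━━━━━━━━━━━━━━━━━━━━━━━━━━━━━━━━━
┌────┬─┃ DataTable                         
│ 10 │ ┠───────────────────────────────────
├────┼─┃Amount ▲│City  │Level   │Date      
│    │ ┃────────┼──────┼────────┼──────────
━━━━━━━━━━━━━━━━━━━━━━━━━━━━━━━━━━━━━┓05-23
FileBrowser                          ┃11-10
─────────────────────────────────────┨08-14
 [-] project/                        ┃04-18
   parser.md                         ┃02-21
   cache.css                         ┃09-20
   router.html                       ┃11-14


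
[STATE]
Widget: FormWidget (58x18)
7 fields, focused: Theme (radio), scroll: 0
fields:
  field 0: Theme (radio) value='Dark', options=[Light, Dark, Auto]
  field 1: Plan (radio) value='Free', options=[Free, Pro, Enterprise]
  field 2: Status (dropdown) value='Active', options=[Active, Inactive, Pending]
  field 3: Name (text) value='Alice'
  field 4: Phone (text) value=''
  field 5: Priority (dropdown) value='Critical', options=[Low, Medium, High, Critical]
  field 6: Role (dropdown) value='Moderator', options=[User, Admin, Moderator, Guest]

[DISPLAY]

> Theme:      ( ) Light  (●) Dark  ( ) Auto               
  Plan:       (●) Free  ( ) Pro  ( ) Enterprise           
  Status:     [Active                                   ▼]
  Name:       [Alice                                     ]
  Phone:      [                                          ]
  Priority:   [Critical                                 ▼]
  Role:       [Moderator                                ▼]
                                                          
                                                          
                                                          
                                                          
                                                          
                                                          
                                                          
                                                          
                                                          
                                                          
                                                          


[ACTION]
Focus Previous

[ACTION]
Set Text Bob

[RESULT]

  Theme:      ( ) Light  (●) Dark  ( ) Auto               
  Plan:       (●) Free  ( ) Pro  ( ) Enterprise           
  Status:     [Active                                   ▼]
  Name:       [Alice                                     ]
  Phone:      [                                          ]
  Priority:   [Critical                                 ▼]
> Role:       [Moderator                                ▼]
                                                          
                                                          
                                                          
                                                          
                                                          
                                                          
                                                          
                                                          
                                                          
                                                          
                                                          


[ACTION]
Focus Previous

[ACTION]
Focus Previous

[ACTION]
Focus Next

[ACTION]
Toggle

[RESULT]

  Theme:      ( ) Light  (●) Dark  ( ) Auto               
  Plan:       (●) Free  ( ) Pro  ( ) Enterprise           
  Status:     [Active                                   ▼]
  Name:       [Alice                                     ]
  Phone:      [                                          ]
> Priority:   [Critical                                 ▼]
  Role:       [Moderator                                ▼]
                                                          
                                                          
                                                          
                                                          
                                                          
                                                          
                                                          
                                                          
                                                          
                                                          
                                                          


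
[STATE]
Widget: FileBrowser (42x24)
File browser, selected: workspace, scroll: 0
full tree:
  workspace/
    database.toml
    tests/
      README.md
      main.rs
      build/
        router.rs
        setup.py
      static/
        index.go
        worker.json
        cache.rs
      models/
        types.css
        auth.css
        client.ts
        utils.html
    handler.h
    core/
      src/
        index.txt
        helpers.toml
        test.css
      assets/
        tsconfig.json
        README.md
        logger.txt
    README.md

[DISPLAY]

> [-] workspace/                          
    database.toml                         
    [+] tests/                            
    handler.h                             
    [+] core/                             
    README.md                             
                                          
                                          
                                          
                                          
                                          
                                          
                                          
                                          
                                          
                                          
                                          
                                          
                                          
                                          
                                          
                                          
                                          
                                          


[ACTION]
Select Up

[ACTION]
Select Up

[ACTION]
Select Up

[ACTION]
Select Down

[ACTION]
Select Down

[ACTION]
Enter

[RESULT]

  [-] workspace/                          
    database.toml                         
  > [-] tests/                            
      README.md                           
      main.rs                             
      [+] build/                          
      [+] static/                         
      [+] models/                         
    handler.h                             
    [+] core/                             
    README.md                             
                                          
                                          
                                          
                                          
                                          
                                          
                                          
                                          
                                          
                                          
                                          
                                          
                                          


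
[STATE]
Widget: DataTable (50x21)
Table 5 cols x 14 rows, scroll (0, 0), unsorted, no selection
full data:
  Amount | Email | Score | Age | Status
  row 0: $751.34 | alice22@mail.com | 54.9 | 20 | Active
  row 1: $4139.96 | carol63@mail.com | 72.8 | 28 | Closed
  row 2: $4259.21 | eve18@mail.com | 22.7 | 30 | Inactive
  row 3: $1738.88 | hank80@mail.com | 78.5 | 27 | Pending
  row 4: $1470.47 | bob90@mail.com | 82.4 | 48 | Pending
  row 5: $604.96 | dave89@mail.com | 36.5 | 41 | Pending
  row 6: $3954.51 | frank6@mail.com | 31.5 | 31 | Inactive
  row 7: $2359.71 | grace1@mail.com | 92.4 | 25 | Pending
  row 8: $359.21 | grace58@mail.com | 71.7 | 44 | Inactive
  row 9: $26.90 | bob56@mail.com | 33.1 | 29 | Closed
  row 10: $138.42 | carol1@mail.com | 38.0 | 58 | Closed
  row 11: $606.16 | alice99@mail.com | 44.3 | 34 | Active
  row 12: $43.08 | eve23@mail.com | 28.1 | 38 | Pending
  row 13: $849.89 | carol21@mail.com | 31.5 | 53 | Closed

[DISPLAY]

Amount  │Email           │Score│Age│Status        
────────┼────────────────┼─────┼───┼────────      
$751.34 │alice22@mail.com│54.9 │20 │Active        
$4139.96│carol63@mail.com│72.8 │28 │Closed        
$4259.21│eve18@mail.com  │22.7 │30 │Inactive      
$1738.88│hank80@mail.com │78.5 │27 │Pending       
$1470.47│bob90@mail.com  │82.4 │48 │Pending       
$604.96 │dave89@mail.com │36.5 │41 │Pending       
$3954.51│frank6@mail.com │31.5 │31 │Inactive      
$2359.71│grace1@mail.com │92.4 │25 │Pending       
$359.21 │grace58@mail.com│71.7 │44 │Inactive      
$26.90  │bob56@mail.com  │33.1 │29 │Closed        
$138.42 │carol1@mail.com │38.0 │58 │Closed        
$606.16 │alice99@mail.com│44.3 │34 │Active        
$43.08  │eve23@mail.com  │28.1 │38 │Pending       
$849.89 │carol21@mail.com│31.5 │53 │Closed        
                                                  
                                                  
                                                  
                                                  
                                                  


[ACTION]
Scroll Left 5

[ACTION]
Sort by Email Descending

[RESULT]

Amount  │Email          ▼│Score│Age│Status        
────────┼────────────────┼─────┼───┼────────      
$1738.88│hank80@mail.com │78.5 │27 │Pending       
$359.21 │grace58@mail.com│71.7 │44 │Inactive      
$2359.71│grace1@mail.com │92.4 │25 │Pending       
$3954.51│frank6@mail.com │31.5 │31 │Inactive      
$43.08  │eve23@mail.com  │28.1 │38 │Pending       
$4259.21│eve18@mail.com  │22.7 │30 │Inactive      
$604.96 │dave89@mail.com │36.5 │41 │Pending       
$4139.96│carol63@mail.com│72.8 │28 │Closed        
$849.89 │carol21@mail.com│31.5 │53 │Closed        
$138.42 │carol1@mail.com │38.0 │58 │Closed        
$1470.47│bob90@mail.com  │82.4 │48 │Pending       
$26.90  │bob56@mail.com  │33.1 │29 │Closed        
$606.16 │alice99@mail.com│44.3 │34 │Active        
$751.34 │alice22@mail.com│54.9 │20 │Active        
                                                  
                                                  
                                                  
                                                  
                                                  


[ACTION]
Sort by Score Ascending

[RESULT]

Amount  │Email           │Scor▲│Age│Status        
────────┼────────────────┼─────┼───┼────────      
$4259.21│eve18@mail.com  │22.7 │30 │Inactive      
$43.08  │eve23@mail.com  │28.1 │38 │Pending       
$3954.51│frank6@mail.com │31.5 │31 │Inactive      
$849.89 │carol21@mail.com│31.5 │53 │Closed        
$26.90  │bob56@mail.com  │33.1 │29 │Closed        
$604.96 │dave89@mail.com │36.5 │41 │Pending       
$138.42 │carol1@mail.com │38.0 │58 │Closed        
$606.16 │alice99@mail.com│44.3 │34 │Active        
$751.34 │alice22@mail.com│54.9 │20 │Active        
$359.21 │grace58@mail.com│71.7 │44 │Inactive      
$4139.96│carol63@mail.com│72.8 │28 │Closed        
$1738.88│hank80@mail.com │78.5 │27 │Pending       
$1470.47│bob90@mail.com  │82.4 │48 │Pending       
$2359.71│grace1@mail.com │92.4 │25 │Pending       
                                                  
                                                  
                                                  
                                                  
                                                  


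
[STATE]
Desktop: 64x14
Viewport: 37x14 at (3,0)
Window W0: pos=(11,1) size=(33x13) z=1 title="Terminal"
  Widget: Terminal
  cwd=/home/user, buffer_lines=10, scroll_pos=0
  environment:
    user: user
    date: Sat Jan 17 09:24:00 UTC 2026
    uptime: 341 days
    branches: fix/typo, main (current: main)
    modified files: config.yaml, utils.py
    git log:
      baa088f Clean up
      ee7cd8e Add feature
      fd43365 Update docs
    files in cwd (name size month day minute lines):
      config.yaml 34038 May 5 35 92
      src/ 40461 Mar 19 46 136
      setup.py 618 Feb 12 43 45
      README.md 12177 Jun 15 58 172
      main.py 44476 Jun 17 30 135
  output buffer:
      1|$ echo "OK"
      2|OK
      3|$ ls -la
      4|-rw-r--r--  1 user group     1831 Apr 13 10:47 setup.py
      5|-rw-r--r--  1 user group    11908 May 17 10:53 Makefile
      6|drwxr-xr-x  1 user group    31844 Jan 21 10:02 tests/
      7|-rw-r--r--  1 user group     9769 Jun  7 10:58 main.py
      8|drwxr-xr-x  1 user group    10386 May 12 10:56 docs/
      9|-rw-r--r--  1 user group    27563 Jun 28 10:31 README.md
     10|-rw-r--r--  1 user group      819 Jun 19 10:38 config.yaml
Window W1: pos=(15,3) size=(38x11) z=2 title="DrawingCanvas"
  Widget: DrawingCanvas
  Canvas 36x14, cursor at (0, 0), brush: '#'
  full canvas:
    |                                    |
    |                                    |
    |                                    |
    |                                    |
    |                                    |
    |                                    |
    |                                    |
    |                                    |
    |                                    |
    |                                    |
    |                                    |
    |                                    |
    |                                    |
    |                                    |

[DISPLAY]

                                     
        ┏━━━━━━━━━━━━━━━━━━━━━━━━━━━━
        ┃ Terminal                   
        ┠───┏━━━━━━━━━━━━━━━━━━━━━━━━
        ┃$ e┃ DrawingCanvas          
        ┃OK ┠────────────────────────
        ┃$ l┃+                       
        ┃-rw┃                        
        ┃-rw┃                        
        ┃drw┃                        
        ┃-rw┃                        
        ┃drw┃                        
        ┃-rw┃                        
        ┗━━━┗━━━━━━━━━━━━━━━━━━━━━━━━


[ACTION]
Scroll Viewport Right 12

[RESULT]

                                     
━━━━━━━━━━━━━━━━━━━━━━━━━━━━┓        
rminal                      ┃        
┏━━━━━━━━━━━━━━━━━━━━━━━━━━━━━━━━━━━━
┃ DrawingCanvas                      
┠────────────────────────────────────
┃+                                   
┃                                    
┃                                    
┃                                    
┃                                    
┃                                    
┃                                    
┗━━━━━━━━━━━━━━━━━━━━━━━━━━━━━━━━━━━━


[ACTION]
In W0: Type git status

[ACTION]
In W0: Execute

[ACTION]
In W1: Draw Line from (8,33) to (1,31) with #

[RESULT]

                                     
━━━━━━━━━━━━━━━━━━━━━━━━━━━━┓        
rminal                      ┃        
┏━━━━━━━━━━━━━━━━━━━━━━━━━━━━━━━━━━━━
┃ DrawingCanvas                      
┠────────────────────────────────────
┃+                                   
┃                               #    
┃                               #    
┃                                #   
┃                                #   
┃                                #   
┃                                #   
┗━━━━━━━━━━━━━━━━━━━━━━━━━━━━━━━━━━━━


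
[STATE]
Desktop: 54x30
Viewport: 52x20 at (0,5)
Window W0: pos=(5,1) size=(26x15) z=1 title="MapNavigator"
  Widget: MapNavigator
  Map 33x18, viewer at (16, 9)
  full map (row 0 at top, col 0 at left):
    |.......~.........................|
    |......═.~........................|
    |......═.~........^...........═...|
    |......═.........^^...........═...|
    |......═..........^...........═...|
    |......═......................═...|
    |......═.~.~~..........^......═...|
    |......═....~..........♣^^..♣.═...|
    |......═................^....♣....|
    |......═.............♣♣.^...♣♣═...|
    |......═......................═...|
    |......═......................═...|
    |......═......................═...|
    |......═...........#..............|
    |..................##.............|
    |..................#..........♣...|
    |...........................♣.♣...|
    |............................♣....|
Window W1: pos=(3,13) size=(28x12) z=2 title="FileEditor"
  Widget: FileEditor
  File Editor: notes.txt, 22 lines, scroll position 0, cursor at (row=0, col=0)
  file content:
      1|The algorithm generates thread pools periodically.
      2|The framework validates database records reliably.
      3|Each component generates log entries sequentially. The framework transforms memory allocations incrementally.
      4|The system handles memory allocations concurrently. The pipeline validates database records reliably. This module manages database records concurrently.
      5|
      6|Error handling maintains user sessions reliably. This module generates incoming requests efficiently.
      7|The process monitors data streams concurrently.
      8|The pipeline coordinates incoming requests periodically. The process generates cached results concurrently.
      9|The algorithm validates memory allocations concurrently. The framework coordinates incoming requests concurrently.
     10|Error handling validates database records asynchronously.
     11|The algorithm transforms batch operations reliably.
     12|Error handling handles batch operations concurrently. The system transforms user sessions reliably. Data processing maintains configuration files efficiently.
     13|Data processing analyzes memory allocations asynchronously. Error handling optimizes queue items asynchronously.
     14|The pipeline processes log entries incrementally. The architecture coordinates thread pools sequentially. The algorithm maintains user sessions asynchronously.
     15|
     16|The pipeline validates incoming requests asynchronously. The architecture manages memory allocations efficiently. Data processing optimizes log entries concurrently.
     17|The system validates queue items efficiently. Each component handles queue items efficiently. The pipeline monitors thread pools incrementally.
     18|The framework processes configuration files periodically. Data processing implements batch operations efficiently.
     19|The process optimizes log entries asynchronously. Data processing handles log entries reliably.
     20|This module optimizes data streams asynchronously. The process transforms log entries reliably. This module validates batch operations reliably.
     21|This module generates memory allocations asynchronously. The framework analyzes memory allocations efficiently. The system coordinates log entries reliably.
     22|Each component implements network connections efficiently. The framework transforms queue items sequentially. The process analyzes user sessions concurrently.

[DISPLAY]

     ┃..═.....................┃                     
     ┃..═.~.~~..........^.....┃                     
     ┃..═....~..........♣^^..♣┃                     
     ┃..═................^....┃                     
     ┃..═.........@...♣♣.^...♣┃                     
     ┃..═.....................┃                     
     ┃..═.....................┃                     
     ┃..═.....................┃                     
   ┏━━━━━━━━━━━━━━━━━━━━━━━━━━┓                     
   ┃ FileEditor               ┃                     
   ┠──────────────────────────┨                     
   ┃█he algorithm generates t▲┃                     
   ┃The framework validates d█┃                     
   ┃Each component generates ░┃                     
   ┃The system handles memory░┃                     
   ┃                         ░┃                     
   ┃Error handling maintains ░┃                     
   ┃The process monitors data░┃                     
   ┃The pipeline coordinates ▼┃                     
   ┗━━━━━━━━━━━━━━━━━━━━━━━━━━┛                     


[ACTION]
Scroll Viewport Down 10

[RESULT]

     ┃..═.....................┃                     
     ┃..═.....................┃                     
     ┃..═.....................┃                     
   ┏━━━━━━━━━━━━━━━━━━━━━━━━━━┓                     
   ┃ FileEditor               ┃                     
   ┠──────────────────────────┨                     
   ┃█he algorithm generates t▲┃                     
   ┃The framework validates d█┃                     
   ┃Each component generates ░┃                     
   ┃The system handles memory░┃                     
   ┃                         ░┃                     
   ┃Error handling maintains ░┃                     
   ┃The process monitors data░┃                     
   ┃The pipeline coordinates ▼┃                     
   ┗━━━━━━━━━━━━━━━━━━━━━━━━━━┛                     
                                                    
                                                    
                                                    
                                                    
                                                    


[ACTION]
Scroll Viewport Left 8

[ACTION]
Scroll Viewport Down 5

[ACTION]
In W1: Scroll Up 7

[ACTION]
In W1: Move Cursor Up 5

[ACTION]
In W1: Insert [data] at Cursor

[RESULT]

     ┃..═.....................┃                     
     ┃..═.....................┃                     
     ┃..═.....................┃                     
   ┏━━━━━━━━━━━━━━━━━━━━━━━━━━┓                     
   ┃ FileEditor               ┃                     
   ┠──────────────────────────┨                     
   ┃data█he algorithm generat▲┃                     
   ┃The framework validates d█┃                     
   ┃Each component generates ░┃                     
   ┃The system handles memory░┃                     
   ┃                         ░┃                     
   ┃Error handling maintains ░┃                     
   ┃The process monitors data░┃                     
   ┃The pipeline coordinates ▼┃                     
   ┗━━━━━━━━━━━━━━━━━━━━━━━━━━┛                     
                                                    
                                                    
                                                    
                                                    
                                                    


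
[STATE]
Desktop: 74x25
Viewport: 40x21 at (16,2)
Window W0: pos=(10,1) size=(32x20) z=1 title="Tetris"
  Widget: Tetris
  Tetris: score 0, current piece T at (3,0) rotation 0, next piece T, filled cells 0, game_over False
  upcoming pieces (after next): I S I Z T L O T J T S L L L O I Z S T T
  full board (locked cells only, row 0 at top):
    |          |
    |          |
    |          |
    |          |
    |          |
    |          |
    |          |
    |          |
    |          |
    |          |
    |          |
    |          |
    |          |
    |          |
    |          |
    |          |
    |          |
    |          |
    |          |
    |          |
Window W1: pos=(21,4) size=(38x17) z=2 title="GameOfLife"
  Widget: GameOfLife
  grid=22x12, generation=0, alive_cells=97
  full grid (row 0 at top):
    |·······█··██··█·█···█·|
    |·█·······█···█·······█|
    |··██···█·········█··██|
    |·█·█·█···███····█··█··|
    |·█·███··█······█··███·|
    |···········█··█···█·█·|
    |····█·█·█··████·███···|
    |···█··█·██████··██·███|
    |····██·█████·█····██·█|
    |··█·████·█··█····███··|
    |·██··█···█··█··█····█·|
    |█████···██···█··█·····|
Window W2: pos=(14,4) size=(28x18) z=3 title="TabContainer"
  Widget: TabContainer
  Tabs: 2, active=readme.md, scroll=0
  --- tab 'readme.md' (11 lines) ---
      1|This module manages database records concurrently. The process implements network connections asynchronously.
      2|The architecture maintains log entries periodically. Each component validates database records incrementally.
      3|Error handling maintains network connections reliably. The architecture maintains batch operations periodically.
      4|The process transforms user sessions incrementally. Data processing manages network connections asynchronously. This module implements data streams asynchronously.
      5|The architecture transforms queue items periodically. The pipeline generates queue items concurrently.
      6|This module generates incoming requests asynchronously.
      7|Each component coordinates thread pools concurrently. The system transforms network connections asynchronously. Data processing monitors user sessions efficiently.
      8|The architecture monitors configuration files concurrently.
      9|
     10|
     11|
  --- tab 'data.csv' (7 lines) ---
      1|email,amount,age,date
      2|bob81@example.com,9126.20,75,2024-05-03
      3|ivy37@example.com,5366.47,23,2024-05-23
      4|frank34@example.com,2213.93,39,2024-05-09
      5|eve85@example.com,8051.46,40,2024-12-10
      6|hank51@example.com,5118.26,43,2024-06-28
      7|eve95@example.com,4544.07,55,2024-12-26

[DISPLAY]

is                       ┃              
─────────────────────────┨              
━━━━━━━━━━━━━━━━━━━━━━━━━┓━━━━━━━━━━━━━━
TabContainer             ┃              
─────────────────────────┨──────────────
readme.md]│ data.csv     ┃              
─────────────────────────┃█·            
his module manages databa┃·█            
he architecture maintains┃██            
rror handling maintains n┃··            
he process transforms use┃█·            
he architecture transform┃█·            
his module generates inco┃··            
ach component coordinates┃██            
he architecture monitors ┃·█            
                         ┃··            
                         ┃█·            
                         ┃··            
                         ┃━━━━━━━━━━━━━━
━━━━━━━━━━━━━━━━━━━━━━━━━┛              
                                        


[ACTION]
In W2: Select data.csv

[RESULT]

is                       ┃              
─────────────────────────┨              
━━━━━━━━━━━━━━━━━━━━━━━━━┓━━━━━━━━━━━━━━
TabContainer             ┃              
─────────────────────────┨──────────────
readme.md │[data.csv]    ┃              
─────────────────────────┃█·            
mail,amount,age,date     ┃·█            
ob81@example.com,9126.20,┃██            
vy37@example.com,5366.47,┃··            
rank34@example.com,2213.9┃█·            
ve85@example.com,8051.46,┃█·            
ank51@example.com,5118.26┃··            
ve95@example.com,4544.07,┃██            
                         ┃·█            
                         ┃··            
                         ┃█·            
                         ┃··            
                         ┃━━━━━━━━━━━━━━
━━━━━━━━━━━━━━━━━━━━━━━━━┛              
                                        


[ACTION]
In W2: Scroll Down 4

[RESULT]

is                       ┃              
─────────────────────────┨              
━━━━━━━━━━━━━━━━━━━━━━━━━┓━━━━━━━━━━━━━━
TabContainer             ┃              
─────────────────────────┨──────────────
readme.md │[data.csv]    ┃              
─────────────────────────┃█·            
ve85@example.com,8051.46,┃·█            
ank51@example.com,5118.26┃██            
ve95@example.com,4544.07,┃··            
                         ┃█·            
                         ┃█·            
                         ┃··            
                         ┃██            
                         ┃·█            
                         ┃··            
                         ┃█·            
                         ┃··            
                         ┃━━━━━━━━━━━━━━
━━━━━━━━━━━━━━━━━━━━━━━━━┛              
                                        


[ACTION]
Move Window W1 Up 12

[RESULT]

is   ┠──────────────────────────────────
─────┃Gen: 0                            
━━━━━━━━━━━━━━━━━━━━━━━━━┓█·            
TabContainer             ┃·█            
─────────────────────────┨██            
readme.md │[data.csv]    ┃··            
─────────────────────────┃█·            
ve85@example.com,8051.46,┃█·            
ank51@example.com,5118.26┃··            
ve95@example.com,4544.07,┃██            
                         ┃·█            
                         ┃··            
                         ┃█·            
                         ┃··            
                         ┃━━━━━━━━━━━━━━
                         ┃              
                         ┃              
                         ┃              
                         ┃              
━━━━━━━━━━━━━━━━━━━━━━━━━┛              
                                        


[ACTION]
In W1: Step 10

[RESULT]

is   ┠──────────────────────────────────
─────┃Gen: 10                           
━━━━━━━━━━━━━━━━━━━━━━━━━┓··            
TabContainer             ┃··            
─────────────────────────┨··            
readme.md │[data.csv]    ┃··            
─────────────────────────┃··            
ve85@example.com,8051.46,┃█·            
ank51@example.com,5118.26┃··            
ve95@example.com,4544.07,┃█·            
                         ┃··            
                         ┃··            
                         ┃··            
                         ┃··            
                         ┃━━━━━━━━━━━━━━
                         ┃              
                         ┃              
                         ┃              
                         ┃              
━━━━━━━━━━━━━━━━━━━━━━━━━┛              
                                        
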